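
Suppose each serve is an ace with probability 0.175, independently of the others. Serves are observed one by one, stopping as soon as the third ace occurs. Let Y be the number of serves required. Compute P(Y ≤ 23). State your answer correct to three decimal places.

Finishing within 23 serves ⇔ at least 3 successes in the first 23. With X ~ Binomial(23, 0.175), P(Y ≤ 23) = 1 − P(X ≤ 2).
  k=0: C(23,0)·0.175^0·0.825^23 = 0.01198
  k=1: C(23,1)·0.175^1·0.825^22 = 0.05845
  k=2: C(23,2)·0.175^2·0.825^21 = 0.13637
1 − 0.20680 = 0.79320

0.793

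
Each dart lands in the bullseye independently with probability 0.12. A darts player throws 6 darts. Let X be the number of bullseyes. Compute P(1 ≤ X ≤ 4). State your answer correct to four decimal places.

X ~ Binomial(6, 0.12); P(1 ≤ X ≤ 4) = Σ C(6,k) p^k (1−p)^(6−k) over k:
  k=1: C(6,1)·0.12^1·0.88^5 = 0.379967
  k=2: C(6,2)·0.12^2·0.88^4 = 0.129534
  k=3: C(6,3)·0.12^3·0.88^3 = 0.023552
  k=4: C(6,4)·0.12^4·0.88^2 = 0.002409
Total = 0.535462

0.5355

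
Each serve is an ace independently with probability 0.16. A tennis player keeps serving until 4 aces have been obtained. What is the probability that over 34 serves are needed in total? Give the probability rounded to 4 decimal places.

0.1843

Needing more than 34 serves ⇔ fewer than 4 successes in the first 34. With X ~ Binomial(34, 0.16), P(Y > 34) = P(X ≤ 3).
  k=0: C(34,0)·0.16^0·0.84^34 = 0.002664
  k=1: C(34,1)·0.16^1·0.84^33 = 0.017251
  k=2: C(34,2)·0.16^2·0.84^32 = 0.054218
  k=3: C(34,3)·0.16^3·0.84^31 = 0.110156
P(X ≤ 3) = 0.184289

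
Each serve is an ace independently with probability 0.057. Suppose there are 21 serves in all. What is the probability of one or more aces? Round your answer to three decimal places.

0.708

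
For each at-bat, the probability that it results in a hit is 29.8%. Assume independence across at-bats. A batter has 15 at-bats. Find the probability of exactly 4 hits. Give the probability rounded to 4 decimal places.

X ~ Binomial(n=15, p=0.298).
P(X=4) = C(15,4) · p^4 · (1−p)^11
= 1365 · 0.0078862 · 0.020404 = 0.219637

0.2196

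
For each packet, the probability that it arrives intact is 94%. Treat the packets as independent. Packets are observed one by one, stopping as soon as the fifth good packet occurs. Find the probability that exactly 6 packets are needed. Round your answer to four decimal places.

Y = trial on which the fifth success occurs; negative binomial, r=5, p=0.94.
P(Y=6) = C(5,4) · p^5 · (1−p)^1
= 5 · 0.7339 · 0.06 = 0.220171

0.2202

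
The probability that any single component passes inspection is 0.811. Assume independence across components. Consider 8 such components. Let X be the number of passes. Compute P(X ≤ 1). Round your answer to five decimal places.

0.00006

X ~ Binomial(8, 0.811); P(X ≤ 1) = Σ C(8,k) p^k (1−p)^(8−k) over k:
  k=0: C(8,0)·0.811^0·0.189^8 = 0.0000016
  k=1: C(8,1)·0.811^1·0.189^7 = 0.0000559
Total = 0.0000575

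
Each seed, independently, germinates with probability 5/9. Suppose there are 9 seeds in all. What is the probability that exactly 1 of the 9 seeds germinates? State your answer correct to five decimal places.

X ~ Binomial(n=9, p=0.555556).
P(X=1) = C(9,1) · p^1 · (1−p)^8
= 9 · 0.55556 · 0.0015224 = 0.0076122

0.00761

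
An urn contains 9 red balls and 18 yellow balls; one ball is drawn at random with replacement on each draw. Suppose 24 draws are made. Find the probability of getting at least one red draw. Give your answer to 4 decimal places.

P(at least one) = 1 − P(none) = 1 − (1 − 0.333333)^24
= 1 − 0.000059 = 0.999941

0.9999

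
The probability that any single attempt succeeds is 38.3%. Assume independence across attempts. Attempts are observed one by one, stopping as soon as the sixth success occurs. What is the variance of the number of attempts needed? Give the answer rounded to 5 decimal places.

25.23707

Y = total attempts until the sixth success; negative binomial with r=6, p=0.383.
Var(Y) = r(1−p)/p² = 6·0.617 / 0.383² = 25.2370662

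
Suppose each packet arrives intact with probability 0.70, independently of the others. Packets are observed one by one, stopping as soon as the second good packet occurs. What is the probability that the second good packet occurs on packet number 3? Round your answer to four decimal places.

Y = trial on which the second success occurs; negative binomial, r=2, p=0.70.
P(Y=3) = C(2,1) · p^2 · (1−p)^1
= 2 · 0.49 · 0.3 = 0.294000

0.2940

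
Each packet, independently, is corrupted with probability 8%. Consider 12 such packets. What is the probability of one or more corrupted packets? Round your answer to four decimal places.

P(at least one) = 1 − P(none) = 1 − (1 − 0.08)^12
= 1 − 0.367666 = 0.632334

0.6323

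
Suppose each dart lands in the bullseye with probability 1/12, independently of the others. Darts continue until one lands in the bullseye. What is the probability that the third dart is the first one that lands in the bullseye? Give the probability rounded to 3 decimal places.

0.070

Geometric (trials to first success), p = 0.083333.
P(Y = 3) = (1−p)^2 · p = 0.84028 · 0.083333 = 0.07002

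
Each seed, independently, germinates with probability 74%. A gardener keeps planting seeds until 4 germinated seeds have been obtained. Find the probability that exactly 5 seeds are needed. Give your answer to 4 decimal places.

Y = trial on which the fourth success occurs; negative binomial, r=4, p=0.74.
P(Y=5) = C(4,3) · p^4 · (1−p)^1
= 4 · 0.29987 · 0.26 = 0.311860

0.3119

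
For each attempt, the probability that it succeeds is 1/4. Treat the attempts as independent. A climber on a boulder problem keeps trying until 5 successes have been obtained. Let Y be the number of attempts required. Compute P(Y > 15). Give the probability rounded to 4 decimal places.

0.6865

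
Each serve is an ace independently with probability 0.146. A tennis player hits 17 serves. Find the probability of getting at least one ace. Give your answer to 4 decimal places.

0.9316

P(at least one) = 1 − P(none) = 1 − (1 − 0.146)^17
= 1 − 0.068357 = 0.931643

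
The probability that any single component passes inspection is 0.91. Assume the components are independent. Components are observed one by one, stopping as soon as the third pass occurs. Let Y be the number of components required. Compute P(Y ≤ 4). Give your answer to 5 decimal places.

0.95704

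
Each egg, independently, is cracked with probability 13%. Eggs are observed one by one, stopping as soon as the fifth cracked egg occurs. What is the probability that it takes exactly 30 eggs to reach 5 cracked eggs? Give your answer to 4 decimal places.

0.0271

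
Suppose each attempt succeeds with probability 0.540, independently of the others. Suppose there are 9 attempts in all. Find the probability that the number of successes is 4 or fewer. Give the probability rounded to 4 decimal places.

0.4024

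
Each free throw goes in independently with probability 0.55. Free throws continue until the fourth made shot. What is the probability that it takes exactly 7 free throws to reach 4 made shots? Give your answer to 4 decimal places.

Y = trial on which the fourth success occurs; negative binomial, r=4, p=0.55.
P(Y=7) = C(6,3) · p^4 · (1−p)^3
= 20 · 0.091506 · 0.091125 = 0.166770

0.1668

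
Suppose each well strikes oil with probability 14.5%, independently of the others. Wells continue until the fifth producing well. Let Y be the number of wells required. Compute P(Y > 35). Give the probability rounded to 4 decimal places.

Needing more than 35 wells ⇔ fewer than 5 successes in the first 35. With X ~ Binomial(35, 0.145), P(Y > 35) = P(X ≤ 4).
  k=0: C(35,0)·0.145^0·0.855^35 = 0.004157
  k=1: C(35,1)·0.145^1·0.855^34 = 0.024677
  k=2: C(35,2)·0.145^2·0.855^33 = 0.071143
  k=3: C(35,3)·0.145^3·0.855^32 = 0.132718
  k=4: C(35,4)·0.145^4·0.855^31 = 0.180062
P(X ≤ 4) = 0.412757

0.4128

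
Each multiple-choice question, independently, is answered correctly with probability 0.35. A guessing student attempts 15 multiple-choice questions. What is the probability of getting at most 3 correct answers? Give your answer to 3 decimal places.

0.173

X ~ Binomial(15, 0.35); P(X ≤ 3) = Σ C(15,k) p^k (1−p)^(15−k) over k:
  k=0: C(15,0)·0.35^0·0.65^15 = 0.00156
  k=1: C(15,1)·0.35^1·0.65^14 = 0.01262
  k=2: C(15,2)·0.35^2·0.65^13 = 0.04756
  k=3: C(15,3)·0.35^3·0.65^12 = 0.11096
Total = 0.17270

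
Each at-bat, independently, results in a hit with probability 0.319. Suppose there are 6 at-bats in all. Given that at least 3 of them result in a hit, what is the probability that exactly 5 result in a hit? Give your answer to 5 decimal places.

X ~ Binomial(6, 0.319). Want P(X=5 | X≥3) = P(X=5) / P(X≥3).
P(X=5) = C(6,5)·0.319^5·0.681^1 = 0.0134975
P(X≥3) = 1 − 0.0997431 − 0.2803351 − 0.3282926 = 0.2916292
Ratio = 0.0134975 / 0.2916292 = 0.0462829

0.04628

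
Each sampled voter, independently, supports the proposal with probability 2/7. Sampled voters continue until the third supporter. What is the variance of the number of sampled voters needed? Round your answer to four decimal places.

Y = total sampled voters until the third success; negative binomial with r=3, p=0.285714.
Var(Y) = r(1−p)/p² = 3·0.714286 / 0.285714² = 26.250000

26.2500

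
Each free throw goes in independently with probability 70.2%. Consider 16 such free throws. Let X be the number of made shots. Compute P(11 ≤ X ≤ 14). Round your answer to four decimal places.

X ~ Binomial(16, 0.702); P(11 ≤ X ≤ 14) = Σ C(16,k) p^k (1−p)^(16−k) over k:
  k=11: C(16,11)·0.702^11·0.298^5 = 0.209446
  k=12: C(16,12)·0.702^12·0.298^4 = 0.205580
  k=13: C(16,13)·0.702^13·0.298^3 = 0.149011
  k=14: C(16,14)·0.702^14·0.298^2 = 0.075220
Total = 0.639258

0.6393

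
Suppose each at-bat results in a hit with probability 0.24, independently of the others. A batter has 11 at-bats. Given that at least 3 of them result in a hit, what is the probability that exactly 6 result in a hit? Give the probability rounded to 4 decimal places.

X ~ Binomial(11, 0.24). Want P(X=6 | X≥3) = P(X=6) / P(X≥3).
P(X=6) = C(11,6)·0.24^6·0.76^5 = 0.022386
P(X≥3) = 1 − 0.048860 − 0.169723 − 0.267983 = 0.513435
Ratio = 0.022386 / 0.513435 = 0.043601

0.0436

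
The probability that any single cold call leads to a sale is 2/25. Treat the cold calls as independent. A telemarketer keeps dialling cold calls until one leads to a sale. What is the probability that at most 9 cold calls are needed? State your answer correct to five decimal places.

0.52784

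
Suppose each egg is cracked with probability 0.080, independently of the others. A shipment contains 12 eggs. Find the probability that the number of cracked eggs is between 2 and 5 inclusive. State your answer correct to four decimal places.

0.2485

X ~ Binomial(12, 0.08); P(2 ≤ X ≤ 5) = Σ C(12,k) p^k (1−p)^(12−k) over k:
  k=2: C(12,2)·0.08^2·0.92^10 = 0.183486
  k=3: C(12,3)·0.08^3·0.92^9 = 0.053184
  k=4: C(12,4)·0.08^4·0.92^8 = 0.010406
  k=5: C(12,5)·0.08^5·0.92^7 = 0.001448
Total = 0.248523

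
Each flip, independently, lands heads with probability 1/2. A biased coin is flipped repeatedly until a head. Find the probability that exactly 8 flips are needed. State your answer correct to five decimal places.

Geometric (trials to first success), p = 0.50.
P(Y = 8) = (1−p)^7 · p = 0.0078125 · 0.50 = 0.0039062

0.00391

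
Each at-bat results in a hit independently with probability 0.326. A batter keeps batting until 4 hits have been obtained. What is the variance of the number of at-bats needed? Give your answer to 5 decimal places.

Y = total at-bats until the fourth success; negative binomial with r=4, p=0.326.
Var(Y) = r(1−p)/p² = 4·0.674 / 0.326² = 25.3679100

25.36791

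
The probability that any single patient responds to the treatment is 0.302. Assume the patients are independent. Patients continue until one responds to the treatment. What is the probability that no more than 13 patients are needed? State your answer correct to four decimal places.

0.9907

Y = number of patients to the first success; geometric, p = 0.302.
P(Y ≤ 13) = 1 − (1−p)^13 = 1 − 0.009335 = 0.990665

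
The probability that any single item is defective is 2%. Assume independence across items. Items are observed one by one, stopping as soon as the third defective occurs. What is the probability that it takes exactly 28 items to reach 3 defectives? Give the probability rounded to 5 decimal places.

Y = trial on which the third success occurs; negative binomial, r=3, p=0.02.
P(Y=28) = C(27,2) · p^3 · (1−p)^25
= 351 · 8e-06 · 0.60346 = 0.0016945

0.00169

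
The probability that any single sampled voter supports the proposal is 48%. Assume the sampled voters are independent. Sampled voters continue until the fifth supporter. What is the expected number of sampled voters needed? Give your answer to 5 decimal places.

Y = total sampled voters until the fifth success; negative binomial with r=5, p=0.48.
E[Y] = r / p = 5 / 0.48 = 10.4166667

10.41667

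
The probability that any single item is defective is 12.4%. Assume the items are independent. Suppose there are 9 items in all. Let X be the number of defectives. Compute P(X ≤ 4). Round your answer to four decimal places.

X ~ Binomial(9, 0.124); P(X ≤ 4) = Σ C(9,k) p^k (1−p)^(9−k) over k:
  k=0: C(9,0)·0.124^0·0.876^9 = 0.303764
  k=1: C(9,1)·0.124^1·0.876^8 = 0.386988
  k=2: C(9,2)·0.124^2·0.876^7 = 0.219116
  k=3: C(9,3)·0.124^3·0.876^6 = 0.072372
  k=4: C(9,4)·0.124^4·0.876^5 = 0.015367
Total = 0.997607

0.9976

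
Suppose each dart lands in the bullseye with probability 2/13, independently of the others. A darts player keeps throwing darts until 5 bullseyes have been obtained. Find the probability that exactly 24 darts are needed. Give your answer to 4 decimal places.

0.0319

Y = trial on which the fifth success occurs; negative binomial, r=5, p=0.153846.
P(Y=24) = C(23,4) · p^5 · (1−p)^19
= 8855 · 8.6185e-05 · 0.041835 = 0.031927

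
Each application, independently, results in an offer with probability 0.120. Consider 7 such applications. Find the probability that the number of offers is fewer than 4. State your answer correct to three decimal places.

0.995

X ~ Binomial(7, 0.12); P(X ≤ 3) = Σ C(7,k) p^k (1−p)^(7−k) over k:
  k=0: C(7,0)·0.12^0·0.88^7 = 0.40868
  k=1: C(7,1)·0.12^1·0.88^6 = 0.39010
  k=2: C(7,2)·0.12^2·0.88^5 = 0.15959
  k=3: C(7,3)·0.12^3·0.88^4 = 0.03627
Total = 0.99463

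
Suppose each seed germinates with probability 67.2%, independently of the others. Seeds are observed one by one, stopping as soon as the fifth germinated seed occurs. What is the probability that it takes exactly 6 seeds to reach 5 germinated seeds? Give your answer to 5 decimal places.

Y = trial on which the fifth success occurs; negative binomial, r=5, p=0.672.
P(Y=6) = C(5,4) · p^5 · (1−p)^1
= 5 · 0.13704 · 0.328 = 0.2247451

0.22475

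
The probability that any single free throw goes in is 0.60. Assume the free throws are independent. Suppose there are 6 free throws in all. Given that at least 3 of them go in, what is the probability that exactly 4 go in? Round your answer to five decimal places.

X ~ Binomial(6, 0.60). Want P(X=4 | X≥3) = P(X=4) / P(X≥3).
P(X=4) = C(6,4)·0.60^4·0.40^2 = 0.3110400
P(X≥3) = 1 − 0.0040960 − 0.0368640 − 0.1382400 = 0.8208000
Ratio = 0.3110400 / 0.8208000 = 0.3789474

0.37895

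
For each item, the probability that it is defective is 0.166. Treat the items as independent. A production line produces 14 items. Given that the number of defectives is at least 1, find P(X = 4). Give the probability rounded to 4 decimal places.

0.1343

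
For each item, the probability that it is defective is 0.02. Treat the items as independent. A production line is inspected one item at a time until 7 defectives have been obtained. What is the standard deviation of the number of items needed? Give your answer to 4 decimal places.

130.9580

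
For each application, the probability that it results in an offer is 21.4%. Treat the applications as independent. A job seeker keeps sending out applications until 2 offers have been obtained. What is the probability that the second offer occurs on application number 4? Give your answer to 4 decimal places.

Y = trial on which the second success occurs; negative binomial, r=2, p=0.214.
P(Y=4) = C(3,1) · p^2 · (1−p)^2
= 3 · 0.045796 · 0.6178 = 0.084878

0.0849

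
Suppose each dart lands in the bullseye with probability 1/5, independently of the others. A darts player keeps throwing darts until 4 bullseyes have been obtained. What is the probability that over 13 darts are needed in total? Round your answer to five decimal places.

Needing more than 13 darts ⇔ fewer than 4 successes in the first 13. With X ~ Binomial(13, 0.20), P(Y > 13) = P(X ≤ 3).
  k=0: C(13,0)·0.20^0·0.80^13 = 0.0549756
  k=1: C(13,1)·0.20^1·0.80^12 = 0.1786706
  k=2: C(13,2)·0.20^2·0.80^11 = 0.2680060
  k=3: C(13,3)·0.20^3·0.80^10 = 0.2456721
P(X ≤ 3) = 0.7473243

0.74732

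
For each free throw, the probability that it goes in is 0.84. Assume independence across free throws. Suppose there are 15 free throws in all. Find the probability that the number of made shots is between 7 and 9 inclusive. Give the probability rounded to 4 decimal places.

X ~ Binomial(15, 0.84); P(7 ≤ X ≤ 9) = Σ C(15,k) p^k (1−p)^(15−k) over k:
  k=7: C(15,7)·0.84^7·0.16^8 = 0.000816
  k=8: C(15,8)·0.84^8·0.16^7 = 0.004282
  k=9: C(15,9)·0.84^9·0.16^6 = 0.017484
Total = 0.022581

0.0226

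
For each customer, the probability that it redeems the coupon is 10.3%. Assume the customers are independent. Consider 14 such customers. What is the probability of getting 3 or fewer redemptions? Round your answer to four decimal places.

X ~ Binomial(14, 0.103); P(X ≤ 3) = Σ C(14,k) p^k (1−p)^(14−k) over k:
  k=0: C(14,0)·0.103^0·0.897^14 = 0.218320
  k=1: C(14,1)·0.103^1·0.897^13 = 0.350968
  k=2: C(14,2)·0.103^2·0.897^12 = 0.261954
  k=3: C(14,3)·0.103^3·0.897^11 = 0.120318
Total = 0.951560

0.9516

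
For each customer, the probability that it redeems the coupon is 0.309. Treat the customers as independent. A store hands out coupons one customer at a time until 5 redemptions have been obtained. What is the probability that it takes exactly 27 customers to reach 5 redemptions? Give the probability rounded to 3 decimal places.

0.012

Y = trial on which the fifth success occurs; negative binomial, r=5, p=0.309.
P(Y=27) = C(26,4) · p^5 · (1−p)^22
= 14950 · 0.002817 · 0.00029411 = 0.01239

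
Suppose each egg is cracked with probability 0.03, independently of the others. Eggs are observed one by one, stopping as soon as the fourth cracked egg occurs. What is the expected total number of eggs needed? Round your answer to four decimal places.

Y = total eggs until the fourth success; negative binomial with r=4, p=0.03.
E[Y] = r / p = 4 / 0.03 = 133.333333

133.3333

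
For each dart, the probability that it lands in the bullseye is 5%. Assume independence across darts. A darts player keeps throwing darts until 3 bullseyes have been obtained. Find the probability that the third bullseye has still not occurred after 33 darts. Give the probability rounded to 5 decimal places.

Needing more than 33 darts ⇔ fewer than 3 successes in the first 33. With X ~ Binomial(33, 0.05), P(Y > 33) = P(X ≤ 2).
  k=0: C(33,0)·0.05^0·0.95^33 = 0.1840259
  k=1: C(33,1)·0.05^1·0.95^32 = 0.3196239
  k=2: C(33,2)·0.05^2·0.95^31 = 0.2691570
P(X ≤ 2) = 0.7728069

0.77281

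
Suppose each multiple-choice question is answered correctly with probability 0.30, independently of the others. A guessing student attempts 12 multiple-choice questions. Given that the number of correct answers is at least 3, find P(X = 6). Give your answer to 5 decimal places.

0.10606

X ~ Binomial(12, 0.30). Want P(X=6 | X≥3) = P(X=6) / P(X≥3).
P(X=6) = C(12,6)·0.30^6·0.70^6 = 0.0792479
P(X≥3) = 1 − 0.0138413 − 0.0711838 − 0.1677903 = 0.7471847
Ratio = 0.0792479 / 0.7471847 = 0.1060620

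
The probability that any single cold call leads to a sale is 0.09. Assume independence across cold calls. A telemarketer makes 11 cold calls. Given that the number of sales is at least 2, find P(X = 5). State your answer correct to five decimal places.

0.00596

X ~ Binomial(11, 0.09). Want P(X=5 | X≥2) = P(X=5) / P(X≥2).
P(X=5) = C(11,5)·0.09^5·0.91^6 = 0.0015492
P(X≥2) = 1 − 0.3543687 − 0.3855220 = 0.2601094
Ratio = 0.0015492 / 0.2601094 = 0.0059559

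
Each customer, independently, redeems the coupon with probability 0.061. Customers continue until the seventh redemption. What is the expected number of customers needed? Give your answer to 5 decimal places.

114.75410

Y = total customers until the seventh success; negative binomial with r=7, p=0.061.
E[Y] = r / p = 7 / 0.061 = 114.7540984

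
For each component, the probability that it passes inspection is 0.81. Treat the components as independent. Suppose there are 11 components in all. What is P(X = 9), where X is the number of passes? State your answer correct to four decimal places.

0.2980

X ~ Binomial(n=11, p=0.81).
P(X=9) = C(11,9) · p^9 · (1−p)^2
= 55 · 0.15009 · 0.0361 = 0.298013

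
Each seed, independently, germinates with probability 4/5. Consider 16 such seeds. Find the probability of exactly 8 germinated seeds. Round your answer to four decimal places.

0.0055

X ~ Binomial(n=16, p=0.80).
P(X=8) = C(16,8) · p^8 · (1−p)^8
= 12870 · 0.16777 · 2.56e-06 = 0.005528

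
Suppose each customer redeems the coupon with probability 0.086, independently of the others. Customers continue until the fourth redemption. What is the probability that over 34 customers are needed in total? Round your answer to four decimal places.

Needing more than 34 customers ⇔ fewer than 4 successes in the first 34. With X ~ Binomial(34, 0.086), P(Y > 34) = P(X ≤ 3).
  k=0: C(34,0)·0.086^0·0.914^34 = 0.047008
  k=1: C(34,1)·0.086^1·0.914^33 = 0.150384
  k=2: C(34,2)·0.086^2·0.914^32 = 0.233474
  k=3: C(34,3)·0.086^3·0.914^31 = 0.234325
P(X ≤ 3) = 0.665191

0.6652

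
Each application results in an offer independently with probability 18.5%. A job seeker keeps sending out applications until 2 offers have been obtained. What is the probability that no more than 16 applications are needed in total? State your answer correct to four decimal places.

0.8245

Finishing within 16 applications ⇔ at least 2 successes in the first 16. With X ~ Binomial(16, 0.185), P(Y ≤ 16) = 1 − P(X ≤ 1).
  k=0: C(16,0)·0.185^0·0.815^16 = 0.037890
  k=1: C(16,1)·0.185^1·0.815^15 = 0.137612
1 − 0.175502 = 0.824498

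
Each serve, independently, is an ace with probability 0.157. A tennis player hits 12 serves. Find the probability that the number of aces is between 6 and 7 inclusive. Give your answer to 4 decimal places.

0.0058

X ~ Binomial(12, 0.157); P(6 ≤ X ≤ 7) = Σ C(12,k) p^k (1−p)^(12−k) over k:
  k=6: C(12,6)·0.157^6·0.843^6 = 0.004966
  k=7: C(12,7)·0.157^7·0.843^5 = 0.000793
Total = 0.005759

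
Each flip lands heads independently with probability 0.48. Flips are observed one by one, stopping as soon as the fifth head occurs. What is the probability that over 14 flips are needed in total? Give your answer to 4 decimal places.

Needing more than 14 flips ⇔ fewer than 5 successes in the first 14. With X ~ Binomial(14, 0.48), P(Y > 14) = P(X ≤ 4).
  k=0: C(14,0)·0.48^0·0.52^14 = 0.000106
  k=1: C(14,1)·0.48^1·0.52^13 = 0.001366
  k=2: C(14,2)·0.48^2·0.52^12 = 0.008195
  k=3: C(14,3)·0.48^3·0.52^11 = 0.030260
  k=4: C(14,4)·0.48^4·0.52^10 = 0.076813
P(X ≤ 4) = 0.116739

0.1167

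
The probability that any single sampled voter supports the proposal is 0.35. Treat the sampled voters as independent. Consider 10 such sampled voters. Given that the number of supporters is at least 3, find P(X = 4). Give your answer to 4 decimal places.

0.3219

X ~ Binomial(10, 0.35). Want P(X=4 | X≥3) = P(X=4) / P(X≥3).
P(X=4) = C(10,4)·0.35^4·0.65^6 = 0.237668
P(X≥3) = 1 − 0.013463 − 0.072492 − 0.175653 = 0.738393
Ratio = 0.237668 / 0.738393 = 0.321873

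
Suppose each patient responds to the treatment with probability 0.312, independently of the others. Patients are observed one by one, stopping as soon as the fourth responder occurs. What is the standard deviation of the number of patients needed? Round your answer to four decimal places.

5.3170

Y = total patients until the fourth success; negative binomial with r=4, p=0.312.
SD(Y) = √[r(1−p)/p²] = √(28.270874) = 5.317036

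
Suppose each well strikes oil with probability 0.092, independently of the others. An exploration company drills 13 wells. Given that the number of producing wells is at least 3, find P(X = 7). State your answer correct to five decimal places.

0.00048

X ~ Binomial(13, 0.092). Want P(X=7 | X≥3) = P(X=7) / P(X≥3).
P(X=7) = C(13,7)·0.092^7·0.908^6 = 0.0000536
P(X≥3) = 1 − 0.2851780 − 0.3756309 − 0.2283571 = 0.1108339
Ratio = 0.0000536 / 0.1108339 = 0.0004840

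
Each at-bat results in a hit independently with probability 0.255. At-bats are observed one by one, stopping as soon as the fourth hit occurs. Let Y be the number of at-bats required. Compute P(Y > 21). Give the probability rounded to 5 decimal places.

0.17800

Needing more than 21 at-bats ⇔ fewer than 4 successes in the first 21. With X ~ Binomial(21, 0.255), P(Y > 21) = P(X ≤ 3).
  k=0: C(21,0)·0.255^0·0.745^21 = 0.0020667
  k=1: C(21,1)·0.255^1·0.745^20 = 0.0148554
  k=2: C(21,2)·0.255^2·0.745^19 = 0.0508474
  k=3: C(21,3)·0.255^3·0.745^18 = 0.1102263
P(X ≤ 3) = 0.1779958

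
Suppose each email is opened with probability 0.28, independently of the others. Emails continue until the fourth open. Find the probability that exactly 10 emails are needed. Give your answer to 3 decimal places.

Y = trial on which the fourth success occurs; negative binomial, r=4, p=0.28.
P(Y=10) = C(9,3) · p^4 · (1−p)^6
= 84 · 0.0061466 · 0.13931 = 0.07193

0.072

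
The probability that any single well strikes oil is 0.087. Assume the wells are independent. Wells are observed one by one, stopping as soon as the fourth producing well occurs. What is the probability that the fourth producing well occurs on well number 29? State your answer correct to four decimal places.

Y = trial on which the fourth success occurs; negative binomial, r=4, p=0.087.
P(Y=29) = C(28,3) · p^4 · (1−p)^25
= 3276 · 5.729e-05 · 0.10275 = 0.019284

0.0193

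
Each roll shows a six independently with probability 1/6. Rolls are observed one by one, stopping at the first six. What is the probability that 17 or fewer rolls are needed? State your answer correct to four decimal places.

0.9549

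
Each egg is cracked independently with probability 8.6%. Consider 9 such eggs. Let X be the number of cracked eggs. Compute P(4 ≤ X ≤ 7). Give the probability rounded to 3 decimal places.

X ~ Binomial(9, 0.086); P(4 ≤ X ≤ 7) = Σ C(9,k) p^k (1−p)^(9−k) over k:
  k=4: C(9,4)·0.086^4·0.914^5 = 0.00440
  k=5: C(9,5)·0.086^5·0.914^4 = 0.00041
  k=6: C(9,6)·0.086^6·0.914^3 = 0.00003
  k=7: C(9,7)·0.086^7·0.914^2 = 0.00000
Total = 0.00484

0.005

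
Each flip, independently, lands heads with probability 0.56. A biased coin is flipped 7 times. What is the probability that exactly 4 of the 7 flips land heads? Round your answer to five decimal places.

X ~ Binomial(n=7, p=0.56).
P(X=4) = C(7,4) · p^4 · (1−p)^3
= 35 · 0.098345 · 0.085184 = 0.2932096

0.29321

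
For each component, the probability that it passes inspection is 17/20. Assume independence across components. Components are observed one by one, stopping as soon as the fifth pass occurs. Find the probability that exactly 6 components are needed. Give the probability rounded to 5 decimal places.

Y = trial on which the fifth success occurs; negative binomial, r=5, p=0.85.
P(Y=6) = C(5,4) · p^5 · (1−p)^1
= 5 · 0.44371 · 0.15 = 0.3327790

0.33278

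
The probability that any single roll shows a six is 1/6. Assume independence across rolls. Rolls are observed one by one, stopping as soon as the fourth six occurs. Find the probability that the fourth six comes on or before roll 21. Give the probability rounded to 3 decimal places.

0.473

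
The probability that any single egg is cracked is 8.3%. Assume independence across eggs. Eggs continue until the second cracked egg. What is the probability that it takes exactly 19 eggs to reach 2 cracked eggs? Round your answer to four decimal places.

0.0284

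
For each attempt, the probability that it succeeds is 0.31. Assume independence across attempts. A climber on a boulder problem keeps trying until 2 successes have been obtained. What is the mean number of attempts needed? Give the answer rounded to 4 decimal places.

6.4516

Y = total attempts until the second success; negative binomial with r=2, p=0.31.
E[Y] = r / p = 2 / 0.31 = 6.451613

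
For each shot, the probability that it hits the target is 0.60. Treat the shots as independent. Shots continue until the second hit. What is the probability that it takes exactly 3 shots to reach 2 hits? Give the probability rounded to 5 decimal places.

0.28800

Y = trial on which the second success occurs; negative binomial, r=2, p=0.60.
P(Y=3) = C(2,1) · p^2 · (1−p)^1
= 2 · 0.36 · 0.4 = 0.2880000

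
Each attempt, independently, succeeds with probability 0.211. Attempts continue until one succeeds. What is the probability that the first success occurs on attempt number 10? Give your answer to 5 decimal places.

0.02500

Geometric (trials to first success), p = 0.211.
P(Y = 10) = (1−p)^9 · p = 0.11849 · 0.211 = 0.0250020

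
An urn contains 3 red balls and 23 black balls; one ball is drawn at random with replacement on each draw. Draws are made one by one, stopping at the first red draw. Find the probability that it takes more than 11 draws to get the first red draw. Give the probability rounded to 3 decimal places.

Y = number of draws to the first success; geometric, p = 0.115385.
P(Y > 11) = P(first 11 all fail) = (1−p)^11 = 0.25960

0.260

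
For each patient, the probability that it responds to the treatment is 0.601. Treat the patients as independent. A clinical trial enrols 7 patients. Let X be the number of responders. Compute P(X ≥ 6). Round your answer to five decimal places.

0.15994

X ~ Binomial(7, 0.601); P(X ≥ 6) = Σ C(7,k) p^k (1−p)^(7−k) over k:
  k=6: C(7,6)·0.601^6·0.399^1 = 0.1316188
  k=7: C(7,7)·0.601^7·0.399^0 = 0.0283218
Total = 0.1599406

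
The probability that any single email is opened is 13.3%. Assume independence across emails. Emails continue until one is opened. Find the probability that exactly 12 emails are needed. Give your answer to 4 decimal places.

Geometric (trials to first success), p = 0.133.
P(Y = 12) = (1−p)^11 · p = 0.20807 · 0.133 = 0.027673

0.0277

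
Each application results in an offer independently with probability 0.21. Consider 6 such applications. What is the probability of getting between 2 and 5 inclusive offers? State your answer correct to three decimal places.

X ~ Binomial(6, 0.21); P(2 ≤ X ≤ 5) = Σ C(6,k) p^k (1−p)^(6−k) over k:
  k=2: C(6,2)·0.21^2·0.79^4 = 0.25765
  k=3: C(6,3)·0.21^3·0.79^3 = 0.09132
  k=4: C(6,4)·0.21^4·0.79^2 = 0.01821
  k=5: C(6,5)·0.21^5·0.79^1 = 0.00194
Total = 0.36912

0.369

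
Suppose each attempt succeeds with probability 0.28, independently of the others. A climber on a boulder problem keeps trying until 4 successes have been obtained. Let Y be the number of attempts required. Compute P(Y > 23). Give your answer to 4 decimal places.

0.0797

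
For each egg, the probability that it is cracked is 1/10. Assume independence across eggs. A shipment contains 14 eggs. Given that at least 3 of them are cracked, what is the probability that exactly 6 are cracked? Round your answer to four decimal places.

X ~ Binomial(14, 0.10). Want P(X=6 | X≥3) = P(X=6) / P(X≥3).
P(X=6) = C(14,6)·0.10^6·0.90^8 = 0.001293
P(X≥3) = 1 − 0.228768 − 0.355861 − 0.257011 = 0.158360
Ratio = 0.001293 / 0.158360 = 0.008163

0.0082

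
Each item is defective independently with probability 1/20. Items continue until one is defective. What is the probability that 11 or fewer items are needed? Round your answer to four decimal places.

0.4312

Y = number of items to the first success; geometric, p = 0.05.
P(Y ≤ 11) = 1 − (1−p)^11 = 1 − 0.568800 = 0.431200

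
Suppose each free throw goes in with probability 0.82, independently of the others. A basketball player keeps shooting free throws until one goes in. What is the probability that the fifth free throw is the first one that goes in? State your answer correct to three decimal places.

0.001

Geometric (trials to first success), p = 0.82.
P(Y = 5) = (1−p)^4 · p = 0.0010498 · 0.82 = 0.00086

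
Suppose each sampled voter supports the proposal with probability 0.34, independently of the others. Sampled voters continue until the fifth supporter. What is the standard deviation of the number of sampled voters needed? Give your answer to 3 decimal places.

5.343

Y = total sampled voters until the fifth success; negative binomial with r=5, p=0.34.
SD(Y) = √[r(1−p)/p²] = √(28.54671) = 5.34291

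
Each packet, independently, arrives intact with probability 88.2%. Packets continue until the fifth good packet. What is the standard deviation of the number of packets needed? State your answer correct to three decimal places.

0.871

Y = total packets until the fifth success; negative binomial with r=5, p=0.882.
SD(Y) = √[r(1−p)/p²] = √(0.75843) = 0.87088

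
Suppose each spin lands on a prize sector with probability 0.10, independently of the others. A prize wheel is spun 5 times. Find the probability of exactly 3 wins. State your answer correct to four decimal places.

0.0081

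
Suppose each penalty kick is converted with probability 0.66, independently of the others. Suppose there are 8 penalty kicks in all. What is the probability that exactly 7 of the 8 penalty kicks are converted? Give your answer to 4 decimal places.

0.1484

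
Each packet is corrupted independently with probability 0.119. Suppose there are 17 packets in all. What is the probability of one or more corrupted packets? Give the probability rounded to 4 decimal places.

P(at least one) = 1 − P(none) = 1 − (1 − 0.119)^17
= 1 − 0.116035 = 0.883965

0.8840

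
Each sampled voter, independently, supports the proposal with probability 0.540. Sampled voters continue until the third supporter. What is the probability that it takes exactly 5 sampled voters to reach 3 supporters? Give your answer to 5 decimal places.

0.19992

Y = trial on which the third success occurs; negative binomial, r=3, p=0.54.
P(Y=5) = C(4,2) · p^3 · (1−p)^2
= 6 · 0.15746 · 0.2116 = 0.1999163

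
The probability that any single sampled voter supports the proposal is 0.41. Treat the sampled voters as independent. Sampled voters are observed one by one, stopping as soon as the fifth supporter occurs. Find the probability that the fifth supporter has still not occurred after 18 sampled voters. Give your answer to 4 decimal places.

0.0807

Needing more than 18 sampled voters ⇔ fewer than 5 successes in the first 18. With X ~ Binomial(18, 0.41), P(Y > 18) = P(X ≤ 4).
  k=0: C(18,0)·0.41^0·0.59^18 = 0.000075
  k=1: C(18,1)·0.41^1·0.59^17 = 0.000939
  k=2: C(18,2)·0.41^2·0.59^16 = 0.005545
  k=3: C(18,3)·0.41^3·0.59^15 = 0.020550
  k=4: C(18,4)·0.41^4·0.59^14 = 0.053553
P(X ≤ 4) = 0.080662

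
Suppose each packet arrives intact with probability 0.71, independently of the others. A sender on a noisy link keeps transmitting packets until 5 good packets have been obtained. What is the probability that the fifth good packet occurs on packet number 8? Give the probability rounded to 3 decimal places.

Y = trial on which the fifth success occurs; negative binomial, r=5, p=0.71.
P(Y=8) = C(7,4) · p^5 · (1−p)^3
= 35 · 0.18042 · 0.024389 = 0.15401

0.154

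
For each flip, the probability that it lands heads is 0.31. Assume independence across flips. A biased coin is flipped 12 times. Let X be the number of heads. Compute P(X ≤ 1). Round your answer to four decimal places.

0.0744

X ~ Binomial(12, 0.31); P(X ≤ 1) = Σ C(12,k) p^k (1−p)^(12−k) over k:
  k=0: C(12,0)·0.31^0·0.69^12 = 0.011646
  k=1: C(12,1)·0.31^1·0.69^11 = 0.062789
Total = 0.074435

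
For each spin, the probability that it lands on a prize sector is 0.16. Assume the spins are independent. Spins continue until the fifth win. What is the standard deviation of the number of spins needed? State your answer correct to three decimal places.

Y = total spins until the fifth success; negative binomial with r=5, p=0.16.
SD(Y) = √[r(1−p)/p²] = √(164.06250) = 12.80869

12.809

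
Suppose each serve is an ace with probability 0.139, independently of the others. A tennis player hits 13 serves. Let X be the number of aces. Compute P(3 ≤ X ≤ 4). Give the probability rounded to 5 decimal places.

0.24137

X ~ Binomial(13, 0.139); P(3 ≤ X ≤ 4) = Σ C(13,k) p^k (1−p)^(13−k) over k:
  k=3: C(13,3)·0.139^3·0.861^10 = 0.1719657
  k=4: C(13,4)·0.139^4·0.861^9 = 0.0694055
Total = 0.2413712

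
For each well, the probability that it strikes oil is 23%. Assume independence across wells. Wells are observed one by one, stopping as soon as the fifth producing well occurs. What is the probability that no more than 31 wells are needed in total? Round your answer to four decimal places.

0.8722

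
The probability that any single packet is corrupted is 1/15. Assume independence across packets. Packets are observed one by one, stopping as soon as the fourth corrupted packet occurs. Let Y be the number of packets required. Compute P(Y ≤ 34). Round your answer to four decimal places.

0.1886

Finishing within 34 packets ⇔ at least 4 successes in the first 34. With X ~ Binomial(34, 0.066667), P(Y ≤ 34) = 1 − P(X ≤ 3).
  k=0: C(34,0)·0.066667^0·0.933333^34 = 0.095775
  k=1: C(34,1)·0.066667^1·0.933333^33 = 0.232595
  k=2: C(34,2)·0.066667^2·0.933333^32 = 0.274130
  k=3: C(34,3)·0.066667^3·0.933333^31 = 0.208861
1 − 0.811362 = 0.188638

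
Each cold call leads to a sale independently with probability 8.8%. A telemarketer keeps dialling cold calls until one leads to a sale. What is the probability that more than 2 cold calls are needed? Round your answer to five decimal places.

Y = number of cold calls to the first success; geometric, p = 0.088.
P(Y > 2) = P(first 2 all fail) = (1−p)^2 = 0.8317440

0.83174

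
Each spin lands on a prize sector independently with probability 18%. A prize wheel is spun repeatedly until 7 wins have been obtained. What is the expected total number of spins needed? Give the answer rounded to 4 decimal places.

38.8889

Y = total spins until the seventh success; negative binomial with r=7, p=0.18.
E[Y] = r / p = 7 / 0.18 = 38.888889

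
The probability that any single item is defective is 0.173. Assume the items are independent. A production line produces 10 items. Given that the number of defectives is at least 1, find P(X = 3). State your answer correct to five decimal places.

X ~ Binomial(10, 0.173). Want P(X=3 | X≥1) = P(X=3) / P(X≥1).
P(X=3) = C(10,3)·0.173^3·0.827^7 = 0.1643835
P(X≥1) = 1 − 0.1496425 = 0.8503575
Ratio = 0.1643835 / 0.8503575 = 0.1933110

0.19331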